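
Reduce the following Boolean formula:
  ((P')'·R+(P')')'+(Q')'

((P')'·R+(P')')'+(Q')'
= ((P')'·R+(P')')'+Q   — double negation
= ((P')')'+Q   — absorption
= P'+Q   — double negation

P'+Q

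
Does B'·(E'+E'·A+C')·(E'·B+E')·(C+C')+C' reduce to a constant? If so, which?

no

B'·(E'+E'·A+C')·(E'·B+E')·(C+C')+C'
= B'·(E'+E'·A+C')·E'·(C+C')+C'   (absorption)
= B'·(E'+E'·A+C')·E'+C'   (complement / identity)
= B'·(E'+C')·E'+C'   (absorption)
= B'·E'+C'   (absorption)
This depends on B, C, E, so it is not a constant.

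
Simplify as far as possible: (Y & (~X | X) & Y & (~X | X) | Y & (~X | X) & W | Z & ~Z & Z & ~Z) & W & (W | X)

(Y & (~X | X) & Y & (~X | X) | Y & (~X | X) & W | Z & ~Z & Z & ~Z) & W & (W | X)
= (Y & (~X | X) & (Y & (~X | X) | W) | Z & ~Z & Z & ~Z) & W & (W | X)   [distribution]
= (Y & (~X | X) & (Y & (~X | X) | W) | Z & ~Z) & W & (W | X)   [idempotence]
= (Y & (~X | X) & (Y & (~X | X) | W) | Z & ~Z) & W   [absorption]
= (Y & (~X | X) | Z & ~Z) & W   [absorption]
= (Y | Z & ~Z) & W   [complement / identity]
= Y & W   [complement / identity]

Y & W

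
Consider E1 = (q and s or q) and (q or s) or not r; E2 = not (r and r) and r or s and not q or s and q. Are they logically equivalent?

E1: (q and s or q) and (q or s) or not r
    = q and (q or s) or not r   [absorption]
    = q or not r   [absorption]
E2: not (r and r) and r or s and not q or s and q
    = not (r and r) and r or s   [distribution]
    = not r and r or s   [idempotence]
    = s   [complement / identity]
These differ: at q=0, r=0, s=0, E1 = 1 but E2 = 0.

No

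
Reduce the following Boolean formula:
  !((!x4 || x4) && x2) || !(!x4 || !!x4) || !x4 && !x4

!x2 || !x4

!((!x4 || x4) && x2) || !(!x4 || !!x4) || !x4 && !x4
= !((!x4 || x4) && x2) || x4 && !x4 || !x4 && !x4   (De Morgan)
= !x2 || x4 && !x4 || !x4 && !x4   (complement / identity)
= !x2 || !x4   (distribution)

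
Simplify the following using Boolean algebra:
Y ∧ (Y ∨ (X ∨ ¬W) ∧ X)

Y

Y ∧ (Y ∨ (X ∨ ¬W) ∧ X)
= Y ∧ (Y ∨ X)
= Y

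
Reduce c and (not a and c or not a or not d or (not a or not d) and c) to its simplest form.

c and (not a and c or not a or not d or (not a or not d) and c)
= c and (not a or not d or (not a or not d) and c)
= c and (not a or not d)

c and (not a or not d)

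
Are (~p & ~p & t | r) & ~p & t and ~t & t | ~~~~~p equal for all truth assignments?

E1: (~p & ~p & t | r) & ~p & t
    = (~p & t | r) & ~p & t   (idempotence)
    = ~p & t   (absorption)
E2: ~t & t | ~~~~~p
    = ~~~~~p   (complement / identity)
    = ~~~p   (double negation)
    = ~p   (double negation)
These differ: at p=0, r=1, t=0, E1 = 0 but E2 = 1.

No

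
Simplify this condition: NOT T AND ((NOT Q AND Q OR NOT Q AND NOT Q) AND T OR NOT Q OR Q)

NOT T

NOT T AND ((NOT Q AND Q OR NOT Q AND NOT Q) AND T OR NOT Q OR Q)
= NOT T AND (NOT Q AND T OR NOT Q OR Q)   [distribution]
= NOT T AND (NOT Q OR Q)   [absorption]
= NOT T   [complement / identity]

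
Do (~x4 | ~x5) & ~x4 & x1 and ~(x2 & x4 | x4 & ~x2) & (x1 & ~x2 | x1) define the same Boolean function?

E1: (~x4 | ~x5) & ~x4 & x1
    = ~x4 & x1   (absorption)
E2: ~(x2 & x4 | x4 & ~x2) & (x1 & ~x2 | x1)
    = ~x4 & (x1 & ~x2 | x1)   (distribution)
    = ~x4 & x1   (absorption)
Both reduce to ~x4 & x1, so they are equivalent.

Yes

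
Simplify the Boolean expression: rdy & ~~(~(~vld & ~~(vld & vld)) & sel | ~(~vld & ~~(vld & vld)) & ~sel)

rdy & ~~(~(~vld & ~~(vld & vld)) & sel | ~(~vld & ~~(vld & vld)) & ~sel)
= rdy & ~~~(~vld & ~~(vld & vld))   (distribution)
= rdy & ~~~(~vld & ~~vld)   (idempotence)
= rdy & ~(~vld & ~~vld)   (double negation)
= rdy & (vld | ~vld)   (De Morgan)
= rdy   (complement / identity)

rdy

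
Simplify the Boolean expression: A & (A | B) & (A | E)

A

A & (A | B) & (A | E)
= A & (A | E)   [absorption]
= A   [absorption]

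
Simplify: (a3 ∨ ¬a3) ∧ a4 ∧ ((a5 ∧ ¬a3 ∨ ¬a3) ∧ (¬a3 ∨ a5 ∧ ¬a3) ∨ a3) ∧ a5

(a3 ∨ ¬a3) ∧ a4 ∧ ((a5 ∧ ¬a3 ∨ ¬a3) ∧ (¬a3 ∨ a5 ∧ ¬a3) ∨ a3) ∧ a5
= (a3 ∨ ¬a3) ∧ a4 ∧ (¬a3 ∧ ¬a3 ∨ a5 ∧ ¬a3 ∨ a3) ∧ a5
= (a3 ∨ ¬a3) ∧ a4 ∧ ((¬a3 ∨ a5) ∧ ¬a3 ∨ a3) ∧ a5
= a4 ∧ ((¬a3 ∨ a5) ∧ ¬a3 ∨ a3) ∧ a5
= a4 ∧ (¬a3 ∨ a3) ∧ a5
= a4 ∧ a5

a4 ∧ a5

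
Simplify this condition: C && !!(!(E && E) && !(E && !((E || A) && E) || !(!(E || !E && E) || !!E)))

C && !!(!(E && E) && !(E && !((E || A) && E) || !(!(E || !E && E) || !!E)))
= C && !!(!(E && E) && !(E && !((E || A) && E) || (E || !E && E) && !E))
= C && !!(!(E && E) && !(E && !((E || A) && E) || E && !E))
= C && !!(!(E && E) && !(E && !E || E && !E))
= C && !(E && E || E && !E || E && !E)
= C && !(E && E || E && !E)
= C && !E

C && !E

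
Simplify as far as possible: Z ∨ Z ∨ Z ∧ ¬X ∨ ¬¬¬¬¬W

Z ∨ Z ∨ Z ∧ ¬X ∨ ¬¬¬¬¬W
= Z ∨ Z ∧ ¬X ∨ ¬¬¬¬¬W   [idempotence]
= Z ∨ ¬¬¬¬¬W   [absorption]
= Z ∨ ¬¬¬W   [double negation]
= Z ∨ ¬W   [double negation]

Z ∨ ¬W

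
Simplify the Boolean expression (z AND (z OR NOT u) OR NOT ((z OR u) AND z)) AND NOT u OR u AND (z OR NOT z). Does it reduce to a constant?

TRUE

(z AND (z OR NOT u) OR NOT ((z OR u) AND z)) AND NOT u OR u AND (z OR NOT z)
= (z AND (z OR NOT u) OR NOT z) AND NOT u OR u AND (z OR NOT z)
= (z OR NOT z) AND NOT u OR u AND (z OR NOT z)
= z OR NOT z
= TRUE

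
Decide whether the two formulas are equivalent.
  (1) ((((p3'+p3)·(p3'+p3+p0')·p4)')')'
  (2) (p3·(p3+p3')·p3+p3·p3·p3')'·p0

E1: ((((p3'+p3)·(p3'+p3+p0')·p4)')')'
    = ((((p3'+p3)·p4)')')'   [absorption]
    = ((p4')')'   [complement / identity]
    = p4'   [double negation]
E2: (p3·(p3+p3')·p3+p3·p3·p3')'·p0
    = (p3·(p3+p3')·p3+p3·p3')'·p0   [idempotence]
    = (p3·p3+p3·p3')'·p0   [complement / identity]
    = p3'·p0   [distribution]
These differ: at p0=0, p3=0, p4=0, E1 = 1 but E2 = 0.

No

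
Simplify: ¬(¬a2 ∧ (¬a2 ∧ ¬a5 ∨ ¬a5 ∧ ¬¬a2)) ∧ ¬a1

(a2 ∨ a5) ∧ ¬a1

¬(¬a2 ∧ (¬a2 ∧ ¬a5 ∨ ¬a5 ∧ ¬¬a2)) ∧ ¬a1
= ¬(¬a2 ∧ (¬a2 ∧ ¬a5 ∨ ¬a5 ∧ a2)) ∧ ¬a1   (double negation)
= ¬(¬a2 ∧ ¬a5) ∧ ¬a1   (distribution)
= (a2 ∨ a5) ∧ ¬a1   (De Morgan)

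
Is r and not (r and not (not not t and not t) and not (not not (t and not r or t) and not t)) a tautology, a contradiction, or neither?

contradiction

r and not (r and not (not not t and not t) and not (not not (t and not r or t) and not t))
= r and not (r and not (not not t and not t) and not (not not t and not t))
= r and not (r and not (not not t and not t))
= r and not (r and (not t or t))
= r and not r
= False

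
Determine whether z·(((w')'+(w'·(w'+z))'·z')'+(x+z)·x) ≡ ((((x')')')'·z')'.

No

E1: z·(((w')'+(w'·(w'+z))'·z')'+(x+z)·x)
    = z·(((w')'+(w')'·z')'+(x+z)·x)   — absorption
    = z·(((w')')'+(x+z)·x)   — absorption
    = z·(((w')')'+x)   — absorption
    = z·(w'+x)   — double negation
E2: ((((x')')')'·z')'
    = ((x')'·z')'   — double negation
    = x'+z   — De Morgan
These differ: at w=1, x=0, z=0, E1 = 0 but E2 = 1.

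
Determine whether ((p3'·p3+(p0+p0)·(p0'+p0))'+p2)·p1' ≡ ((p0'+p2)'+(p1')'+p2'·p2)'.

Yes

E1: ((p3'·p3+(p0+p0)·(p0'+p0))'+p2)·p1'
    = ((p3'·p3+p0·p0'+p0)'+p2)·p1'   (distribution)
    = ((p0·p0'+p0)'+p2)·p1'   (complement / identity)
    = (p0'+p2)·p1'   (complement / identity)
E2: ((p0'+p2)'+(p1')'+p2'·p2)'
    = ((p0'+p2)'+(p1')')'   (complement / identity)
    = (p0'+p2)·p1'   (De Morgan)
Both reduce to (p0'+p2)·p1', so they are equivalent.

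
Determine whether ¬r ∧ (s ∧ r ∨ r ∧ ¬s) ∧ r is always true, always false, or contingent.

¬r ∧ (s ∧ r ∨ r ∧ ¬s) ∧ r
= ¬r ∧ r ∧ r   (distribution)
= ¬r ∧ r   (idempotence)
= False   (complement)

always false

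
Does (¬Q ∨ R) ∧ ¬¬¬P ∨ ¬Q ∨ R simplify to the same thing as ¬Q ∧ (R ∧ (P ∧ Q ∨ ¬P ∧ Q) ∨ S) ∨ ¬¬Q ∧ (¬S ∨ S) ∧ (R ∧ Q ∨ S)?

No

E1: (¬Q ∨ R) ∧ ¬¬¬P ∨ ¬Q ∨ R
    = (¬Q ∨ R) ∧ ¬P ∨ ¬Q ∨ R
    = ¬Q ∨ R
E2: ¬Q ∧ (R ∧ (P ∧ Q ∨ ¬P ∧ Q) ∨ S) ∨ ¬¬Q ∧ (¬S ∨ S) ∧ (R ∧ Q ∨ S)
    = ¬Q ∧ (R ∧ (P ∧ Q ∨ ¬P ∧ Q) ∨ S) ∨ ¬¬Q ∧ (R ∧ Q ∨ S)
    = ¬Q ∧ (R ∧ (P ∧ Q ∨ ¬P ∧ Q) ∨ S) ∨ Q ∧ (R ∧ Q ∨ S)
    = ¬Q ∧ (R ∧ Q ∨ S) ∨ Q ∧ (R ∧ Q ∨ S)
    = R ∧ Q ∨ S
These differ: at P=1, Q=0, R=1, S=0, E1 = 1 but E2 = 0.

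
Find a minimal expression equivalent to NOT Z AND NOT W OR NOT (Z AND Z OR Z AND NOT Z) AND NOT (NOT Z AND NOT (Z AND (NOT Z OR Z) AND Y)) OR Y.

NOT Z AND NOT W OR NOT (Z AND Z OR Z AND NOT Z) AND NOT (NOT Z AND NOT (Z AND (NOT Z OR Z) AND Y)) OR Y
= NOT Z AND NOT W OR NOT (Z AND Z OR Z AND NOT Z) AND NOT (NOT Z AND NOT (Z AND Y)) OR Y   (complement / identity)
= NOT Z AND NOT W OR NOT (Z AND Z OR Z AND NOT Z) AND (Z OR Z AND Y) OR Y   (De Morgan)
= NOT Z AND NOT W OR NOT (Z AND Z OR Z AND NOT Z) AND Z OR Y   (absorption)
= NOT Z AND NOT W OR NOT Z AND Z OR Y   (distribution)
= NOT Z AND NOT W OR Y   (complement / identity)

NOT Z AND NOT W OR Y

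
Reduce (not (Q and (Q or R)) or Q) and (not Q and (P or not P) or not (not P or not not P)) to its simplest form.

(not (Q and (Q or R)) or Q) and (not Q and (P or not P) or not (not P or not not P))
= (not Q or Q) and (not Q and (P or not P) or not (not P or not not P))   [absorption]
= (not Q or Q) and (not Q and (P or not P) or P and not P)   [De Morgan]
= (not Q or Q) and (not Q or P and not P)   [complement / identity]
= not Q or P and not P   [complement / identity]
= not Q   [complement / identity]

not Q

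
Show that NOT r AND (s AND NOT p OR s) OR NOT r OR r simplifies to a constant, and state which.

NOT r AND (s AND NOT p OR s) OR NOT r OR r
= NOT r AND s OR NOT r OR r   (absorption)
= NOT r OR r   (absorption)
= TRUE   (complement)

TRUE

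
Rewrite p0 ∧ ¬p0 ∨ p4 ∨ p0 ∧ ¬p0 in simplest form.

p4

p0 ∧ ¬p0 ∨ p4 ∨ p0 ∧ ¬p0
= p4 ∨ p0 ∧ ¬p0   [complement / identity]
= p4   [complement / identity]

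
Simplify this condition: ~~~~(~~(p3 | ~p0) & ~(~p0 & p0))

p3 | ~p0

~~~~(~~(p3 | ~p0) & ~(~p0 & p0))
= ~~~(~(p3 | ~p0) | ~p0 & p0)   [De Morgan]
= ~~~~(p3 | ~p0)   [complement / identity]
= ~~(p3 | ~p0)   [double negation]
= p3 | ~p0   [double negation]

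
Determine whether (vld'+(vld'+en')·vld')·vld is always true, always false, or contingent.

always false

(vld'+(vld'+en')·vld')·vld
= (vld'+vld')·vld
= vld'·vld
= 0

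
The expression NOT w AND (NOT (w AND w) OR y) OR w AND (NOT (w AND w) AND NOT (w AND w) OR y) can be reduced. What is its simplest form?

NOT w AND (NOT (w AND w) OR y) OR w AND (NOT (w AND w) AND NOT (w AND w) OR y)
= NOT w AND (NOT (w AND w) OR y) OR w AND (NOT (w AND w) OR y)   (idempotence)
= NOT (w AND w) OR y   (distribution)
= NOT w OR y   (idempotence)

NOT w OR y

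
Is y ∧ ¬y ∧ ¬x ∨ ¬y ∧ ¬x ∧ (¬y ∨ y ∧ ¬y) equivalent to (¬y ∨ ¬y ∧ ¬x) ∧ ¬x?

Yes

E1: y ∧ ¬y ∧ ¬x ∨ ¬y ∧ ¬x ∧ (¬y ∨ y ∧ ¬y)
    = y ∧ ¬y ∧ ¬x ∨ ¬y ∧ ¬x ∧ ¬y   [complement / identity]
    = ¬y ∧ ¬x   [distribution]
E2: (¬y ∨ ¬y ∧ ¬x) ∧ ¬x
    = ¬y ∧ ¬x   [absorption]
Both reduce to ¬y ∧ ¬x, so they are equivalent.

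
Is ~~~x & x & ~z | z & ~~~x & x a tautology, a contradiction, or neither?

~~~x & x & ~z | z & ~~~x & x
= ~~~x & x   (distribution)
= ~x & x   (double negation)
= 0   (complement)

contradiction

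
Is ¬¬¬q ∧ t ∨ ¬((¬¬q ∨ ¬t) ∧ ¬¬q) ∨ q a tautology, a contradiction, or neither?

¬¬¬q ∧ t ∨ ¬((¬¬q ∨ ¬t) ∧ ¬¬q) ∨ q
= ¬¬¬q ∧ t ∨ ¬¬¬q ∨ q   (absorption)
= ¬¬¬q ∨ q   (absorption)
= ¬q ∨ q   (double negation)
= True   (complement)

tautology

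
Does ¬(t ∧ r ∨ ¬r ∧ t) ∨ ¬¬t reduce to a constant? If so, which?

yes, True

¬(t ∧ r ∨ ¬r ∧ t) ∨ ¬¬t
= ¬(t ∧ r ∨ ¬r ∧ t) ∨ t
= ¬t ∨ t
= True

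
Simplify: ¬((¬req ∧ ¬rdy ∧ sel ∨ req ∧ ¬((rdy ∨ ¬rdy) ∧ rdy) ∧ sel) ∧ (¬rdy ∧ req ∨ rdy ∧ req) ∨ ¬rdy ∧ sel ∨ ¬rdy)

¬((¬req ∧ ¬rdy ∧ sel ∨ req ∧ ¬((rdy ∨ ¬rdy) ∧ rdy) ∧ sel) ∧ (¬rdy ∧ req ∨ rdy ∧ req) ∨ ¬rdy ∧ sel ∨ ¬rdy)
= ¬((¬req ∧ ¬rdy ∧ sel ∨ req ∧ ¬rdy ∧ sel) ∧ (¬rdy ∧ req ∨ rdy ∧ req) ∨ ¬rdy ∧ sel ∨ ¬rdy)   (complement / identity)
= ¬((¬req ∧ ¬rdy ∧ sel ∨ req ∧ ¬rdy ∧ sel) ∧ req ∨ ¬rdy ∧ sel ∨ ¬rdy)   (distribution)
= ¬(¬rdy ∧ sel ∧ req ∨ ¬rdy ∧ sel ∨ ¬rdy)   (distribution)
= ¬(¬rdy ∧ sel ∨ ¬rdy)   (absorption)
= ¬¬rdy   (absorption)
= rdy   (double negation)

rdy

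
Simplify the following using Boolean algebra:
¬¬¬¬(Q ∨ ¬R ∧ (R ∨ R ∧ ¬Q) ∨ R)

Q ∨ R

¬¬¬¬(Q ∨ ¬R ∧ (R ∨ R ∧ ¬Q) ∨ R)
= ¬¬¬¬(Q ∨ ¬R ∧ R ∨ R)   (absorption)
= ¬¬¬¬(Q ∨ R)   (complement / identity)
= ¬¬(Q ∨ R)   (double negation)
= Q ∨ R   (double negation)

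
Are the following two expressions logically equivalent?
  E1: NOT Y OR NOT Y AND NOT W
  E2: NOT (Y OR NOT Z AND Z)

Yes

E1: NOT Y OR NOT Y AND NOT W
    = NOT Y   (absorption)
E2: NOT (Y OR NOT Z AND Z)
    = NOT Y   (complement / identity)
Both reduce to NOT Y, so they are equivalent.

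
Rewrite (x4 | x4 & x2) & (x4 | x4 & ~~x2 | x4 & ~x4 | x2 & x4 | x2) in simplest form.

x4

(x4 | x4 & x2) & (x4 | x4 & ~~x2 | x4 & ~x4 | x2 & x4 | x2)
= (x4 | x4 & x2) & (x4 | x4 & ~~x2 | x4 & ~x4 | x2)
= (x4 | x4 & x2) & (x4 | x4 & x2 | x4 & ~x4 | x2)
= (x4 | x4 & x2) & (x4 | x4 & x2 | x2)
= x4 | x4 & x2
= x4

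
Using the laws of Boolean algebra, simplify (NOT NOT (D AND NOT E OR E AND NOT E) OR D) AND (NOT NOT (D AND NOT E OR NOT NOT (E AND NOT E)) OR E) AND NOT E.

D AND NOT E

(NOT NOT (D AND NOT E OR E AND NOT E) OR D) AND (NOT NOT (D AND NOT E OR NOT NOT (E AND NOT E)) OR E) AND NOT E
= (NOT NOT (D AND NOT E OR E AND NOT E) OR D) AND (NOT NOT (D AND NOT E OR E AND NOT E) OR E) AND NOT E
= (NOT NOT (D AND NOT E OR E AND NOT E) OR D AND E) AND NOT E
= (NOT NOT (D AND NOT E) OR D AND E) AND NOT E
= (D AND NOT E OR D AND E) AND NOT E
= D AND NOT E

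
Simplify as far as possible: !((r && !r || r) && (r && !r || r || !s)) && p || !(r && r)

!((r && !r || r) && (r && !r || r || !s)) && p || !(r && r)
= !((r && !r || r) && (r && !r || r || !s)) && p || !r
= !(r && !r || r) && p || !r
= !r && p || !r
= !r

!r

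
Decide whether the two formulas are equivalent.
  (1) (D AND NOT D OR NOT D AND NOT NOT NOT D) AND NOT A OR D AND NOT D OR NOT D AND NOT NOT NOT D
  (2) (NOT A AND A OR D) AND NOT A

E1: (D AND NOT D OR NOT D AND NOT NOT NOT D) AND NOT A OR D AND NOT D OR NOT D AND NOT NOT NOT D
    = D AND NOT D OR NOT D AND NOT NOT NOT D
    = D AND NOT D OR NOT D AND NOT D
    = NOT D
E2: (NOT A AND A OR D) AND NOT A
    = D AND NOT A
These differ: at A=0, D=0, E1 = 1 but E2 = 0.

No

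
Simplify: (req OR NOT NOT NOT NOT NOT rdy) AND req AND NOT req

FALSE

(req OR NOT NOT NOT NOT NOT rdy) AND req AND NOT req
= (req OR NOT NOT NOT rdy) AND req AND NOT req   (double negation)
= (req OR NOT rdy) AND req AND NOT req   (double negation)
= req AND NOT req   (absorption)
= FALSE   (complement)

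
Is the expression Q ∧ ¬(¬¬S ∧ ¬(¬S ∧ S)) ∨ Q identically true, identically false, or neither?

Q ∧ ¬(¬¬S ∧ ¬(¬S ∧ S)) ∨ Q
= Q ∧ (¬S ∨ ¬S ∧ S) ∨ Q
= Q ∧ ¬S ∨ Q
= Q
This depends on Q, so it is not a constant.

neither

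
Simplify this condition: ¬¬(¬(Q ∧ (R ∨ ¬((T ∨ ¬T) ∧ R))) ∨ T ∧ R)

¬Q ∨ T ∧ R

¬¬(¬(Q ∧ (R ∨ ¬((T ∨ ¬T) ∧ R))) ∨ T ∧ R)
= ¬¬(¬(Q ∧ (R ∨ ¬R)) ∨ T ∧ R)   [complement / identity]
= ¬(Q ∧ (R ∨ ¬R)) ∨ T ∧ R   [double negation]
= ¬Q ∨ T ∧ R   [complement / identity]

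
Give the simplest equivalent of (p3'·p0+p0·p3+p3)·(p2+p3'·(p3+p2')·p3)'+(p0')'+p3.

p0+p3

(p3'·p0+p0·p3+p3)·(p2+p3'·(p3+p2')·p3)'+(p0')'+p3
= (p3'·p0+p0·p3+p3)·(p2+p3'·p3)'+(p0')'+p3   — absorption
= (p0+p3)·(p2+p3'·p3)'+(p0')'+p3   — distribution
= (p0+p3)·(p2+p3'·p3)'+p0+p3   — double negation
= (p0+p3)·p2'+p0+p3   — complement / identity
= p0+p3   — absorption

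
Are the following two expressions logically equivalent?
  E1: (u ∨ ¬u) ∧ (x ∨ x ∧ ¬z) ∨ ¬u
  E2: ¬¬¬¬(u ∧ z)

No

E1: (u ∨ ¬u) ∧ (x ∨ x ∧ ¬z) ∨ ¬u
    = (u ∨ ¬u) ∧ x ∨ ¬u   [absorption]
    = x ∨ ¬u   [complement / identity]
E2: ¬¬¬¬(u ∧ z)
    = ¬¬(u ∧ z)   [double negation]
    = u ∧ z   [double negation]
These differ: at u=0, x=0, z=0, E1 = 1 but E2 = 0.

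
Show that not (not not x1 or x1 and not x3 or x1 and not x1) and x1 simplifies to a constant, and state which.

False

not (not not x1 or x1 and not x3 or x1 and not x1) and x1
= not (not not x1 or x1 and not x3) and x1   — complement / identity
= not (x1 or x1 and not x3) and x1   — double negation
= not x1 and x1   — absorption
= False   — complement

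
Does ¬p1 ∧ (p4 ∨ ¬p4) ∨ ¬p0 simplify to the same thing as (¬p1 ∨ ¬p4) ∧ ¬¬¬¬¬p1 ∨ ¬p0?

E1: ¬p1 ∧ (p4 ∨ ¬p4) ∨ ¬p0
    = ¬p1 ∨ ¬p0   [complement / identity]
E2: (¬p1 ∨ ¬p4) ∧ ¬¬¬¬¬p1 ∨ ¬p0
    = (¬p1 ∨ ¬p4) ∧ ¬¬¬p1 ∨ ¬p0   [double negation]
    = (¬p1 ∨ ¬p4) ∧ ¬p1 ∨ ¬p0   [double negation]
    = ¬p1 ∨ ¬p0   [absorption]
Both reduce to ¬p1 ∨ ¬p0, so they are equivalent.

Yes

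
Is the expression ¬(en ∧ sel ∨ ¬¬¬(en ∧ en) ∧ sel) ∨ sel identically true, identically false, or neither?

identically true

¬(en ∧ sel ∨ ¬¬¬(en ∧ en) ∧ sel) ∨ sel
= ¬(en ∧ sel ∨ ¬¬¬en ∧ sel) ∨ sel   (idempotence)
= ¬(en ∧ sel ∨ ¬en ∧ sel) ∨ sel   (double negation)
= ¬sel ∨ sel   (distribution)
= True   (complement)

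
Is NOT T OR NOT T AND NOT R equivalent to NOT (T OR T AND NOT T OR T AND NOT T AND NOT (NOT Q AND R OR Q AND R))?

E1: NOT T OR NOT T AND NOT R
    = NOT T   [absorption]
E2: NOT (T OR T AND NOT T OR T AND NOT T AND NOT (NOT Q AND R OR Q AND R))
    = NOT (T OR T AND NOT T OR T AND NOT T AND NOT R)   [distribution]
    = NOT (T OR T AND NOT T)   [absorption]
    = NOT T   [complement / identity]
Both reduce to NOT T, so they are equivalent.

Yes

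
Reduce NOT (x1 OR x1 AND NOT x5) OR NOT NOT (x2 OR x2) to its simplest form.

NOT (x1 OR x1 AND NOT x5) OR NOT NOT (x2 OR x2)
= NOT (x1 OR x1 AND NOT x5) OR NOT NOT x2   (idempotence)
= NOT x1 OR NOT NOT x2   (absorption)
= NOT x1 OR x2   (double negation)

NOT x1 OR x2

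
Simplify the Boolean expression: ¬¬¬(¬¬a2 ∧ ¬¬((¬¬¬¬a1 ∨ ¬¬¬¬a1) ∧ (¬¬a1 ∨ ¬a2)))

¬¬¬(¬¬a2 ∧ ¬¬((¬¬¬¬a1 ∨ ¬¬¬¬a1) ∧ (¬¬a1 ∨ ¬a2)))
= ¬¬¬(¬¬a2 ∧ ¬¬(¬¬¬¬a1 ∧ (¬¬a1 ∨ ¬a2)))   — idempotence
= ¬(¬¬a2 ∧ ¬¬(¬¬¬¬a1 ∧ (¬¬a1 ∨ ¬a2)))   — double negation
= ¬(¬¬a2 ∧ ¬¬(¬¬a1 ∧ (¬¬a1 ∨ ¬a2)))   — double negation
= ¬(¬¬a2 ∧ ¬¬¬¬a1)   — absorption
= ¬(¬¬a2 ∧ ¬¬a1)   — double negation
= ¬a2 ∨ ¬a1   — De Morgan

¬a2 ∨ ¬a1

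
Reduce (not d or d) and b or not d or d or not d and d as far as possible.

(not d or d) and b or not d or d or not d and d
= (not d or d) and b or not d or d   (complement / identity)
= not d or d   (absorption)
= True   (complement)

True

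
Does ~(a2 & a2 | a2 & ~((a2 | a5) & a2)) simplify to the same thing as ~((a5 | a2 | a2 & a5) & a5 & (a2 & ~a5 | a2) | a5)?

No

E1: ~(a2 & a2 | a2 & ~((a2 | a5) & a2))
    = ~(a2 & a2 | a2 & ~a2)   (absorption)
    = ~a2   (distribution)
E2: ~((a5 | a2 | a2 & a5) & a5 & (a2 & ~a5 | a2) | a5)
    = ~((a5 | a2) & a5 & (a2 & ~a5 | a2) | a5)   (absorption)
    = ~((a5 | a2) & a5 & a2 | a5)   (absorption)
    = ~(a5 & a2 | a5)   (absorption)
    = ~a5   (absorption)
These differ: at a2=0, a5=1, E1 = 1 but E2 = 0.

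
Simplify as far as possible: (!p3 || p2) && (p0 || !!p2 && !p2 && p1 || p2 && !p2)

(!p3 || p2) && p0

(!p3 || p2) && (p0 || !!p2 && !p2 && p1 || p2 && !p2)
= (!p3 || p2) && (p0 || p2 && !p2 && p1 || p2 && !p2)   — double negation
= (!p3 || p2) && (p0 || p2 && !p2)   — absorption
= (!p3 || p2) && p0   — complement / identity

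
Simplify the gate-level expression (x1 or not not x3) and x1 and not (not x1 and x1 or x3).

x1 and not x3

(x1 or not not x3) and x1 and not (not x1 and x1 or x3)
= (x1 or x3) and x1 and not (not x1 and x1 or x3)
= x1 and not (not x1 and x1 or x3)
= x1 and not x3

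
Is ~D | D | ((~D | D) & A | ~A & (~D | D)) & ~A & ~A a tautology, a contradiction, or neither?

~D | D | ((~D | D) & A | ~A & (~D | D)) & ~A & ~A
= ~D | D | (~D | D) & ~A & ~A   — distribution
= ~D | D | (~D | D) & ~A   — idempotence
= ~D | D   — absorption
= 1   — complement

tautology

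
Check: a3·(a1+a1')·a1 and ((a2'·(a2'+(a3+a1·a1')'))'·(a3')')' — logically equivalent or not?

No

E1: a3·(a1+a1')·a1
    = a3·a1   (complement / identity)
E2: ((a2'·(a2'+(a3+a1·a1')'))'·(a3')')'
    = ((a2'·(a2'+a3'))'·(a3')')'   (complement / identity)
    = a2'·(a2'+a3')+a3'   (De Morgan)
    = a2'+a3'   (absorption)
These differ: at a1=0, a2=0, a3=0, E1 = 0 but E2 = 1.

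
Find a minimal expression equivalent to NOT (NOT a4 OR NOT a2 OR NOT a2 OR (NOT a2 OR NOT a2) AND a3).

NOT (NOT a4 OR NOT a2 OR NOT a2 OR (NOT a2 OR NOT a2) AND a3)
= NOT (NOT a4 OR NOT a2 OR NOT a2)   — absorption
= NOT (NOT a4 OR NOT a2)   — idempotence
= a4 AND a2   — De Morgan

a4 AND a2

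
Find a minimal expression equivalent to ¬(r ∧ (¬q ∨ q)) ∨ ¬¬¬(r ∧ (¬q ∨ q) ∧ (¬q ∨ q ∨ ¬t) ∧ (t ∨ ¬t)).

¬(r ∧ (¬q ∨ q)) ∨ ¬¬¬(r ∧ (¬q ∨ q) ∧ (¬q ∨ q ∨ ¬t) ∧ (t ∨ ¬t))
= ¬(r ∧ (¬q ∨ q)) ∨ ¬¬¬(r ∧ (¬q ∨ q) ∧ (t ∨ ¬t))   [absorption]
= ¬(r ∧ (¬q ∨ q)) ∨ ¬¬¬(r ∧ (¬q ∨ q))   [complement / identity]
= ¬(r ∧ (¬q ∨ q)) ∨ ¬(r ∧ (¬q ∨ q))   [double negation]
= ¬(r ∧ (¬q ∨ q))   [idempotence]
= ¬r   [complement / identity]

¬r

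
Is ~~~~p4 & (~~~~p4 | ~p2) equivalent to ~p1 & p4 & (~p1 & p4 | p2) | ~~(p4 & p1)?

E1: ~~~~p4 & (~~~~p4 | ~p2)
    = ~~~~p4
    = ~~p4
    = p4
E2: ~p1 & p4 & (~p1 & p4 | p2) | ~~(p4 & p1)
    = ~p1 & p4 | ~~(p4 & p1)
    = ~p1 & p4 | p4 & p1
    = p4
Both reduce to p4, so they are equivalent.

Yes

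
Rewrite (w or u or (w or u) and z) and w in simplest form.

w

(w or u or (w or u) and z) and w
= (w or u) and w   — absorption
= w   — absorption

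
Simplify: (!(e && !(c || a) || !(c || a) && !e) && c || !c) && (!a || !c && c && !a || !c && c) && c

!a && c

(!(e && !(c || a) || !(c || a) && !e) && c || !c) && (!a || !c && c && !a || !c && c) && c
= (!(e && !(c || a) || !(c || a) && !e) && c || !c) && (!a || !c && c) && c   (absorption)
= (!!(c || a) && c || !c) && (!a || !c && c) && c   (distribution)
= (!!(c || a) && c || !c) && !a && c   (complement / identity)
= ((c || a) && c || !c) && !a && c   (double negation)
= (c || !c) && !a && c   (absorption)
= !a && c   (complement / identity)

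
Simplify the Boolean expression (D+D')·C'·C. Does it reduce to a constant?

(D+D')·C'·C
= C'·C   — complement / identity
= 0   — complement

0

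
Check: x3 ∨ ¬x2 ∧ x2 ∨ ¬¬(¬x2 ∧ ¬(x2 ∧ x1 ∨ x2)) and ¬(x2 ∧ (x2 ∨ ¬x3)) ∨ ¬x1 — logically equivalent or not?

E1: x3 ∨ ¬x2 ∧ x2 ∨ ¬¬(¬x2 ∧ ¬(x2 ∧ x1 ∨ x2))
    = x3 ∨ ¬x2 ∧ x2 ∨ ¬¬(¬x2 ∧ ¬x2)   (absorption)
    = x3 ∨ ¬x2 ∧ x2 ∨ ¬x2 ∧ ¬x2   (double negation)
    = x3 ∨ ¬x2   (distribution)
E2: ¬(x2 ∧ (x2 ∨ ¬x3)) ∨ ¬x1
    = ¬x2 ∨ ¬x1   (absorption)
These differ: at x1=0, x2=1, x3=0, E1 = 0 but E2 = 1.

No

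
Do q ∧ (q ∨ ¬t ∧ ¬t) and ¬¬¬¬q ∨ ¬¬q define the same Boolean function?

Yes

E1: q ∧ (q ∨ ¬t ∧ ¬t)
    = q ∧ (q ∨ ¬t)   [idempotence]
    = q   [absorption]
E2: ¬¬¬¬q ∨ ¬¬q
    = ¬¬q ∨ ¬¬q   [double negation]
    = ¬¬q   [idempotence]
    = q   [double negation]
Both reduce to q, so they are equivalent.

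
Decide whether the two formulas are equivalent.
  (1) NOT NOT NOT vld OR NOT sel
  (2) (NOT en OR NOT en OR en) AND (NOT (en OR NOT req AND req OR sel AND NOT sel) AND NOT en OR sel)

E1: NOT NOT NOT vld OR NOT sel
    = NOT vld OR NOT sel   [double negation]
E2: (NOT en OR NOT en OR en) AND (NOT (en OR NOT req AND req OR sel AND NOT sel) AND NOT en OR sel)
    = (NOT en OR NOT en OR en) AND (NOT (en OR sel AND NOT sel) AND NOT en OR sel)   [complement / identity]
    = (NOT en OR NOT en OR en) AND (NOT en AND NOT en OR sel)   [complement / identity]
    = (NOT en OR en) AND (NOT en AND NOT en OR sel)   [idempotence]
    = (NOT en OR en) AND (NOT en OR sel)   [idempotence]
    = NOT en OR sel   [complement / identity]
These differ: at en=1, req=0, sel=1, vld=1, E1 = 0 but E2 = 1.

No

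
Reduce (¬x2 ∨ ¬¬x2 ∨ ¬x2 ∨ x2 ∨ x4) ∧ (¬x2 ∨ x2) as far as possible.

(¬x2 ∨ ¬¬x2 ∨ ¬x2 ∨ x2 ∨ x4) ∧ (¬x2 ∨ x2)
= (¬x2 ∨ x2 ∨ ¬x2 ∨ x2 ∨ x4) ∧ (¬x2 ∨ x2)
= (¬x2 ∨ x2 ∨ x4) ∧ (¬x2 ∨ x2)
= ¬x2 ∨ x2
= True

True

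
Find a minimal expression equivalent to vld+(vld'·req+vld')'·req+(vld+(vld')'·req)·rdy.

vld+(vld'·req+vld')'·req+(vld+(vld')'·req)·rdy
= vld+(vld')'·req+(vld+(vld')'·req)·rdy   (absorption)
= vld+(vld')'·req   (absorption)
= vld+vld·req   (double negation)
= vld   (absorption)

vld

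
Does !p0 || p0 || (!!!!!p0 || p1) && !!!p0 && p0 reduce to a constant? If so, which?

yes, True

!p0 || p0 || (!!!!!p0 || p1) && !!!p0 && p0
= !p0 || p0 || (!!!p0 || p1) && !!!p0 && p0   — double negation
= !p0 || p0 || !!!p0 && p0   — absorption
= !p0 || p0 || !p0 && p0   — double negation
= !p0 || p0   — complement / identity
= true   — complement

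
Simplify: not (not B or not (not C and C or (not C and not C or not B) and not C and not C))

B and not C

not (not B or not (not C and C or (not C and not C or not B) and not C and not C))
= B and (not C and C or (not C and not C or not B) and not C and not C)
= B and (not C and C or not C and not C)
= B and not C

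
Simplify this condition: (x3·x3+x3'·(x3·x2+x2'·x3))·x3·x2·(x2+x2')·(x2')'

(x3·x3+x3'·(x3·x2+x2'·x3))·x3·x2·(x2+x2')·(x2')'
= (x3·x3+x3'·x3)·x3·x2·(x2+x2')·(x2')'   (distribution)
= (x3·x3+x3'·x3)·x3·x2·(x2')'   (complement / identity)
= x3·x3·x2·(x2')'   (distribution)
= x3·x3·x2·x2   (double negation)
= x3·x3·x2   (idempotence)
= x3·x2   (idempotence)

x3·x2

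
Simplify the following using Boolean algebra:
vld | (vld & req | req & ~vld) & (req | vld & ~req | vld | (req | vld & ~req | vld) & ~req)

vld | (vld & req | req & ~vld) & (req | vld & ~req | vld | (req | vld & ~req | vld) & ~req)
= vld | (vld & req | req & ~vld) & (req | vld & ~req | vld)
= vld | req & (req | vld & ~req | vld)
= vld | req & (req | vld)
= vld | req

vld | req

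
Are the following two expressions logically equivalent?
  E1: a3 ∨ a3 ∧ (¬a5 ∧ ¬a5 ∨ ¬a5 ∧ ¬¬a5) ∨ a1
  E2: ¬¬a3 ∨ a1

E1: a3 ∨ a3 ∧ (¬a5 ∧ ¬a5 ∨ ¬a5 ∧ ¬¬a5) ∨ a1
    = a3 ∨ a3 ∧ (¬a5 ∧ ¬a5 ∨ ¬a5 ∧ a5) ∨ a1   — double negation
    = a3 ∨ a3 ∧ ¬a5 ∨ a1   — distribution
    = a3 ∨ a1   — absorption
E2: ¬¬a3 ∨ a1
    = a3 ∨ a1   — double negation
Both reduce to a3 ∨ a1, so they are equivalent.

Yes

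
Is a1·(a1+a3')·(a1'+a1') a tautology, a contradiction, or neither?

contradiction

a1·(a1+a3')·(a1'+a1')
= a1·(a1+a3')·a1'
= a1·a1'
= 0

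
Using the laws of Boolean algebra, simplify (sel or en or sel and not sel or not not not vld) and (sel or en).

(sel or en or sel and not sel or not not not vld) and (sel or en)
= (sel or en or not not not vld) and (sel or en)
= (sel or en or not vld) and (sel or en)
= sel or en

sel or en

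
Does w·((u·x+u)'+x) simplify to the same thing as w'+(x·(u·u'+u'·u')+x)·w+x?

No

E1: w·((u·x+u)'+x)
    = w·(u'+x)   — absorption
E2: w'+(x·(u·u'+u'·u')+x)·w+x
    = w'+(x·u'+x)·w+x   — distribution
    = w'+x·w+x   — absorption
    = w'+x   — absorption
These differ: at u=0, w=0, x=1, E1 = 0 but E2 = 1.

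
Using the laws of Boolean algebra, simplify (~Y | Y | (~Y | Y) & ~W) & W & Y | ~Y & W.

(~Y | Y | (~Y | Y) & ~W) & W & Y | ~Y & W
= (~Y | Y) & W & Y | ~Y & W   (absorption)
= W & Y | ~Y & W   (complement / identity)
= W   (distribution)

W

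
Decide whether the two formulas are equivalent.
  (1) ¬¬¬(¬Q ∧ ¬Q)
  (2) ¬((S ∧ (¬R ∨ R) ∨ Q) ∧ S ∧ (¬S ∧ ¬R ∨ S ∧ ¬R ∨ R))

No

E1: ¬¬¬(¬Q ∧ ¬Q)
    = ¬(¬Q ∧ ¬Q)   (double negation)
    = Q ∨ Q   (De Morgan)
    = Q   (idempotence)
E2: ¬((S ∧ (¬R ∨ R) ∨ Q) ∧ S ∧ (¬S ∧ ¬R ∨ S ∧ ¬R ∨ R))
    = ¬((S ∧ (¬R ∨ R) ∨ Q) ∧ S ∧ (¬R ∨ R))   (distribution)
    = ¬(S ∧ (¬R ∨ R))   (absorption)
    = ¬S   (complement / identity)
These differ: at Q=0, R=1, S=0, E1 = 0 but E2 = 1.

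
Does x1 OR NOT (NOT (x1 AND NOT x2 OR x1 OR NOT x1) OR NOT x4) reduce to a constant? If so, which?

no

x1 OR NOT (NOT (x1 AND NOT x2 OR x1 OR NOT x1) OR NOT x4)
= x1 OR NOT (NOT (x1 OR NOT x1) OR NOT x4)   — absorption
= x1 OR (x1 OR NOT x1) AND x4   — De Morgan
= x1 OR x4   — complement / identity
This depends on x1, x4, so it is not a constant.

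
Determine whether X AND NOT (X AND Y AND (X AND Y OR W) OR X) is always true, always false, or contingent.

X AND NOT (X AND Y AND (X AND Y OR W) OR X)
= X AND NOT (X AND Y OR X)   (absorption)
= X AND NOT X   (absorption)
= FALSE   (complement)

always false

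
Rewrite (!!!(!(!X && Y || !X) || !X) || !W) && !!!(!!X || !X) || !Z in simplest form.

(!!!(!(!X && Y || !X) || !X) || !W) && !!!(!!X || !X) || !Z
= (!!!(!!X || !X) || !W) && !!!(!!X || !X) || !Z   — absorption
= !!!(!!X || !X) || !Z   — absorption
= !(!!X || !X) || !Z   — double negation
= !X && X || !Z   — De Morgan
= !Z   — complement / identity

!Z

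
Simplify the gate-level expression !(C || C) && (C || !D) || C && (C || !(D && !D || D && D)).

C || !D

!(C || C) && (C || !D) || C && (C || !(D && !D || D && D))
= !(C || C) && (C || !D) || C && (C || !D)
= !C && (C || !D) || C && (C || !D)
= C || !D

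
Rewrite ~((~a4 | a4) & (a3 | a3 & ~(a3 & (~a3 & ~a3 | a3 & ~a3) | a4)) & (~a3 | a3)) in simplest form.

~a3

~((~a4 | a4) & (a3 | a3 & ~(a3 & (~a3 & ~a3 | a3 & ~a3) | a4)) & (~a3 | a3))
= ~((~a4 | a4) & (a3 | a3 & ~(a3 & (~a3 & ~a3 | a3 & ~a3) | a4)))   (complement / identity)
= ~((~a4 | a4) & (a3 | a3 & ~(a3 & ~a3 | a4)))   (distribution)
= ~((~a4 | a4) & (a3 | a3 & ~a4))   (complement / identity)
= ~((~a4 | a4) & a3)   (absorption)
= ~a3   (complement / identity)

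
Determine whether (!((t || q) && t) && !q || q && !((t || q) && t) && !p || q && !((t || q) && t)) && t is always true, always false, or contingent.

(!((t || q) && t) && !q || q && !((t || q) && t) && !p || q && !((t || q) && t)) && t
= (!((t || q) && t) && !q || q && !((t || q) && t)) && t   (absorption)
= !((t || q) && t) && t   (distribution)
= !t && t   (absorption)
= false   (complement)

always false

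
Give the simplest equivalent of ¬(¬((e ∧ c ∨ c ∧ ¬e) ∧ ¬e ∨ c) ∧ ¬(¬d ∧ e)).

¬(¬((e ∧ c ∨ c ∧ ¬e) ∧ ¬e ∨ c) ∧ ¬(¬d ∧ e))
= ¬(¬(c ∧ ¬e ∨ c) ∧ ¬(¬d ∧ e))   (distribution)
= ¬(¬c ∧ ¬(¬d ∧ e))   (absorption)
= c ∨ ¬d ∧ e   (De Morgan)

c ∨ ¬d ∧ e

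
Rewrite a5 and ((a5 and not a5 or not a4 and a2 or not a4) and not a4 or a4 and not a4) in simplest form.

a5 and ((a5 and not a5 or not a4 and a2 or not a4) and not a4 or a4 and not a4)
= a5 and ((a5 and not a5 or not a4) and not a4 or a4 and not a4)   (absorption)
= a5 and (not a4 and not a4 or a4 and not a4)   (complement / identity)
= a5 and not a4   (distribution)

a5 and not a4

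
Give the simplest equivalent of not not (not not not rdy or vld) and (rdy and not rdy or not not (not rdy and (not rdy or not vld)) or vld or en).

not not (not not not rdy or vld) and (rdy and not rdy or not not (not rdy and (not rdy or not vld)) or vld or en)
= (not not not rdy or vld) and (rdy and not rdy or not not (not rdy and (not rdy or not vld)) or vld or en)
= (not not not rdy or vld) and (not not (not rdy and (not rdy or not vld)) or vld or en)
= (not not not rdy or vld) and (not not not rdy or vld or en)
= not not not rdy or vld
= not rdy or vld

not rdy or vld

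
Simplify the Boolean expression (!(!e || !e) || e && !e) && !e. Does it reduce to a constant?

(!(!e || !e) || e && !e) && !e
= (e && e || e && !e) && !e   — De Morgan
= e && !e   — distribution
= false   — complement

false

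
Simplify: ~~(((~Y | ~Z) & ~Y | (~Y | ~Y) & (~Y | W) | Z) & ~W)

(~Y | Z) & ~W

~~(((~Y | ~Z) & ~Y | (~Y | ~Y) & (~Y | W) | Z) & ~W)
= ~~(((~Y | ~Z) & ~Y | ~Y & W | ~Y | Z) & ~W)
= ~~(((~Y | ~Z) & ~Y | ~Y | Z) & ~W)
= ~~((~Y | ~Y | Z) & ~W)
= ~~((~Y | Z) & ~W)
= (~Y | Z) & ~W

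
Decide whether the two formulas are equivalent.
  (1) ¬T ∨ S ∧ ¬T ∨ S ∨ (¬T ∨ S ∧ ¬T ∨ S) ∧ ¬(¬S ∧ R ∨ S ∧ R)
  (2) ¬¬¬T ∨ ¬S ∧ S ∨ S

E1: ¬T ∨ S ∧ ¬T ∨ S ∨ (¬T ∨ S ∧ ¬T ∨ S) ∧ ¬(¬S ∧ R ∨ S ∧ R)
    = ¬T ∨ S ∧ ¬T ∨ S ∨ (¬T ∨ S ∧ ¬T ∨ S) ∧ ¬R   — distribution
    = ¬T ∨ S ∧ ¬T ∨ S   — absorption
    = ¬T ∨ S   — absorption
E2: ¬¬¬T ∨ ¬S ∧ S ∨ S
    = ¬¬¬T ∨ S   — complement / identity
    = ¬T ∨ S   — double negation
Both reduce to ¬T ∨ S, so they are equivalent.

Yes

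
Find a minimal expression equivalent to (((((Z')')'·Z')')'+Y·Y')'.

(((((Z')')'·Z')')'+Y·Y')'
= (((Z'·Z')')'+Y·Y')'   (double negation)
= (((Z')')'+Y·Y')'   (idempotence)
= (((Z')')')'   (complement / identity)
= (Z')'   (double negation)
= Z   (double negation)

Z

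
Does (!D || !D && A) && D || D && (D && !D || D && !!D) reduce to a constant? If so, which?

no

(!D || !D && A) && D || D && (D && !D || D && !!D)
= !D && D || D && (D && !D || D && !!D)   — absorption
= !D && D || D && (D && !D || D && D)   — double negation
= !D && D || D && D   — distribution
= D   — distribution
This depends on D, so it is not a constant.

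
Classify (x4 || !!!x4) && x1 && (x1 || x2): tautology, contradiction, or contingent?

(x4 || !!!x4) && x1 && (x1 || x2)
= (x4 || !!!x4) && x1   — absorption
= (x4 || !x4) && x1   — double negation
= x1   — complement / identity
This depends on x1, so it is not a constant.

contingent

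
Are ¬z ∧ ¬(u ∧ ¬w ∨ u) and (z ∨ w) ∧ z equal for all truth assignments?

E1: ¬z ∧ ¬(u ∧ ¬w ∨ u)
    = ¬z ∧ ¬u
E2: (z ∨ w) ∧ z
    = z
These differ: at u=0, w=1, z=1, E1 = 0 but E2 = 1.

No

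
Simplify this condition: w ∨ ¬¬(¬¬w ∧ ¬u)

w

w ∨ ¬¬(¬¬w ∧ ¬u)
= w ∨ ¬¬(w ∧ ¬u)   [double negation]
= w ∨ w ∧ ¬u   [double negation]
= w   [absorption]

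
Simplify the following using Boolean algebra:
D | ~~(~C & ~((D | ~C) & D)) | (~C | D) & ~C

D | ~~(~C & ~((D | ~C) & D)) | (~C | D) & ~C
= D | ~~(~C & ~D) | (~C | D) & ~C   [absorption]
= D | ~C & ~D | (~C | D) & ~C   [double negation]
= D | ~C & ~D | ~C   [absorption]
= D | ~C   [absorption]

D | ~C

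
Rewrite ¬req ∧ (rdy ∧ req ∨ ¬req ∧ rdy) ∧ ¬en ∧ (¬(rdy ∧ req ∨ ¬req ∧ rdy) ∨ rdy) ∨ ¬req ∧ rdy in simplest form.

¬req ∧ rdy

¬req ∧ (rdy ∧ req ∨ ¬req ∧ rdy) ∧ ¬en ∧ (¬(rdy ∧ req ∨ ¬req ∧ rdy) ∨ rdy) ∨ ¬req ∧ rdy
= ¬req ∧ (rdy ∧ req ∨ ¬req ∧ rdy) ∧ ¬en ∧ (¬rdy ∨ rdy) ∨ ¬req ∧ rdy   (distribution)
= ¬req ∧ (rdy ∧ req ∨ ¬req ∧ rdy) ∧ ¬en ∨ ¬req ∧ rdy   (complement / identity)
= ¬req ∧ rdy ∧ ¬en ∨ ¬req ∧ rdy   (distribution)
= ¬req ∧ rdy   (absorption)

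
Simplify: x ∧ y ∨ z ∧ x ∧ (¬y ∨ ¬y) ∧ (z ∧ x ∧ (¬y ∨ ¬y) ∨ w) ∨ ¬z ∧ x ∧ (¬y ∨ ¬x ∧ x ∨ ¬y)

x

x ∧ y ∨ z ∧ x ∧ (¬y ∨ ¬y) ∧ (z ∧ x ∧ (¬y ∨ ¬y) ∨ w) ∨ ¬z ∧ x ∧ (¬y ∨ ¬x ∧ x ∨ ¬y)
= x ∧ y ∨ z ∧ x ∧ (¬y ∨ ¬y) ∧ (z ∧ x ∧ (¬y ∨ ¬y) ∨ w) ∨ ¬z ∧ x ∧ (¬y ∨ ¬y)   [complement / identity]
= x ∧ y ∨ z ∧ x ∧ (¬y ∨ ¬y) ∨ ¬z ∧ x ∧ (¬y ∨ ¬y)   [absorption]
= x ∧ y ∨ x ∧ (¬y ∨ ¬y)   [distribution]
= x ∧ y ∨ x ∧ ¬y   [idempotence]
= x   [distribution]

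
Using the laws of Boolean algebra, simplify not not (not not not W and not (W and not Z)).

not W

not not (not not not W and not (W and not Z))
= not not (not W and not (W and not Z))   (double negation)
= not (W or W and not Z)   (De Morgan)
= not W   (absorption)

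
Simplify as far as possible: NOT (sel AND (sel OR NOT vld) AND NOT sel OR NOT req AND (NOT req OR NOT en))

NOT (sel AND (sel OR NOT vld) AND NOT sel OR NOT req AND (NOT req OR NOT en))
= NOT (sel AND NOT sel OR NOT req AND (NOT req OR NOT en))   — absorption
= NOT (NOT req AND (NOT req OR NOT en))   — complement / identity
= NOT NOT req   — absorption
= req   — double negation

req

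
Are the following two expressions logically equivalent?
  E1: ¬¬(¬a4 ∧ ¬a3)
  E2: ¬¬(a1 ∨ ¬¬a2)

E1: ¬¬(¬a4 ∧ ¬a3)
    = ¬a4 ∧ ¬a3   (double negation)
E2: ¬¬(a1 ∨ ¬¬a2)
    = a1 ∨ ¬¬a2   (double negation)
    = a1 ∨ a2   (double negation)
These differ: at a1=1, a2=1, a3=1, a4=1, E1 = 0 but E2 = 1.

No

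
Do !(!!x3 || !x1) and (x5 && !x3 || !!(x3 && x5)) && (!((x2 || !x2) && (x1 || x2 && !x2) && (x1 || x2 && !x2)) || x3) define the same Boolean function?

E1: !(!!x3 || !x1)
    = !x3 && x1
E2: (x5 && !x3 || !!(x3 && x5)) && (!((x2 || !x2) && (x1 || x2 && !x2) && (x1 || x2 && !x2)) || x3)
    = (x5 && !x3 || !!(x3 && x5)) && (!((x2 || !x2) && (x1 || x2 && !x2)) || x3)
    = (x5 && !x3 || x3 && x5) && (!((x2 || !x2) && (x1 || x2 && !x2)) || x3)
    = (x5 && !x3 || x3 && x5) && (!(x1 || x2 && !x2) || x3)
    = x5 && (!(x1 || x2 && !x2) || x3)
    = x5 && (!x1 || x3)
These differ: at x1=0, x2=0, x3=1, x5=1, E1 = 0 but E2 = 1.

No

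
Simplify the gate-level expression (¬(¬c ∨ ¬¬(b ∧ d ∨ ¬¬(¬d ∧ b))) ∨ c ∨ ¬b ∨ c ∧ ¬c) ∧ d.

(¬(¬c ∨ ¬¬(b ∧ d ∨ ¬¬(¬d ∧ b))) ∨ c ∨ ¬b ∨ c ∧ ¬c) ∧ d
= (c ∧ ¬(b ∧ d ∨ ¬¬(¬d ∧ b)) ∨ c ∨ ¬b ∨ c ∧ ¬c) ∧ d
= (c ∧ ¬(b ∧ d ∨ ¬d ∧ b) ∨ c ∨ ¬b ∨ c ∧ ¬c) ∧ d
= (c ∧ ¬b ∨ c ∨ ¬b ∨ c ∧ ¬c) ∧ d
= (c ∨ ¬b ∨ c ∧ ¬c) ∧ d
= (c ∨ ¬b) ∧ d

(c ∨ ¬b) ∧ d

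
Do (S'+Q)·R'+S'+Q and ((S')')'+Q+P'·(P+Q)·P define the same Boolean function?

E1: (S'+Q)·R'+S'+Q
    = S'+Q
E2: ((S')')'+Q+P'·(P+Q)·P
    = S'+Q+P'·(P+Q)·P
    = S'+Q+P'·P
    = S'+Q
Both reduce to S'+Q, so they are equivalent.

Yes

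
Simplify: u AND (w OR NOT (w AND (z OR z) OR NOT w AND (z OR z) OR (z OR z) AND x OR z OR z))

u AND (w OR NOT (w AND (z OR z) OR NOT w AND (z OR z) OR (z OR z) AND x OR z OR z))
= u AND (w OR NOT (w AND (z OR z) OR NOT w AND (z OR z) OR z OR z))
= u AND (w OR NOT (z OR z OR z OR z))
= u AND (w OR NOT (z OR z))
= u AND (w OR NOT z)

u AND (w OR NOT z)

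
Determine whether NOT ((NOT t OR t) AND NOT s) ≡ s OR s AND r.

E1: NOT ((NOT t OR t) AND NOT s)
    = NOT NOT s
    = s
E2: s OR s AND r
    = s
Both reduce to s, so they are equivalent.

Yes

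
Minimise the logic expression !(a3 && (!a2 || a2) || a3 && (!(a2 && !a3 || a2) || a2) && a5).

!a3

!(a3 && (!a2 || a2) || a3 && (!(a2 && !a3 || a2) || a2) && a5)
= !(a3 && (!a2 || a2) || a3 && (!a2 || a2) && a5)   (absorption)
= !(a3 && (!a2 || a2))   (absorption)
= !a3   (complement / identity)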